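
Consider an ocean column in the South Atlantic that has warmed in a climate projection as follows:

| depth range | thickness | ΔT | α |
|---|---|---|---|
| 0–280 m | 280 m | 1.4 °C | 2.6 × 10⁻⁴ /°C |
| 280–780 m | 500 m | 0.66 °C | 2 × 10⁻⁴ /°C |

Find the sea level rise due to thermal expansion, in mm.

Δh ≈ 170 mm

2.6×10⁻⁴ × 280 × 1.4 = 0.10192 m
2×10⁻⁴ × 500 × 0.66 = 0.06600 m
Δh = 0.10192 + 0.06600 = 0.16792 m ≈ 170 mm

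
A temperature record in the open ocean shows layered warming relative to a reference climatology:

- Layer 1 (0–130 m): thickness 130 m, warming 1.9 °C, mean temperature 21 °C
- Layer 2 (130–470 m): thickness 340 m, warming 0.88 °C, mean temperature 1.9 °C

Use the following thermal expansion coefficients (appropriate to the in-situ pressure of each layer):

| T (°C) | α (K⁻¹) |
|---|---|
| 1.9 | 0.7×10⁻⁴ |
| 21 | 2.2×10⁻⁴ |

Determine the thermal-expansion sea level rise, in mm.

about 75.3 mm

Layer 1 at 21 °C → α = 2.2×10⁻⁴ K⁻¹
Layer 2 at 1.9 °C → α = 0.7×10⁻⁴ K⁻¹
2.2×10⁻⁴ × 1.9 × 130 = 0.05434 m
130–470 m: 0.7×10⁻⁴ × 340 × 0.88 = 0.020944 m
Δh = 0.05434 + 0.020944 = 0.075284 m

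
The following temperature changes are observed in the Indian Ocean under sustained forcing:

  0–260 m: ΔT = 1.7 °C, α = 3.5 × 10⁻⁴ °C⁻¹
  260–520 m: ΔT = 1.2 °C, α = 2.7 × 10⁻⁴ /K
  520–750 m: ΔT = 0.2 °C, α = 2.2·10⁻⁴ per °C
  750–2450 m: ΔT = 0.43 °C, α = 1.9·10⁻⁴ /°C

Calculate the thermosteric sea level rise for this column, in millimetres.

388 mm

1.7 × 260 × 3.5×10⁻⁴ = 0.15470 m
260–520 m: 260 × 2.7×10⁻⁴ × 1.2 = 0.08424 m
520–750 m: 230 × 2.2×10⁻⁴ × 0.2 = 0.01012 m
750–2450 m: 1700 × 1.9×10⁻⁴ × 0.43 = 0.13889 m
Δh = 0.15470 + 0.08424 + 0.01012 + 0.13889 = 0.38795 m ≈ 388 mm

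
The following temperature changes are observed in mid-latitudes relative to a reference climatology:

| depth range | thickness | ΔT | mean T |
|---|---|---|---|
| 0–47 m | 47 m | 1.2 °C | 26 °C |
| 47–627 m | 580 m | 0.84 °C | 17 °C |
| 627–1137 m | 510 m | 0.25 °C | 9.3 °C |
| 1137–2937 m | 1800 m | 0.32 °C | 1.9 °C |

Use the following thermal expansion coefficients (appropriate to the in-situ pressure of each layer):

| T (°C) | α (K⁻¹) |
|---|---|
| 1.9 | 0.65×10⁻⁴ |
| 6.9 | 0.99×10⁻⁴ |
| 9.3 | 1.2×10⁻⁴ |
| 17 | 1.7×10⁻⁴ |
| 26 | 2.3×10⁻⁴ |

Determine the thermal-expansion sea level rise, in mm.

Δh ≈ 149 mm

Layer 1 at 26 °C → α = 2.3×10⁻⁴ K⁻¹
Layer 2 at 17 °C → α = 1.7×10⁻⁴ K⁻¹
Layer 3 at 9.3 °C → α = 1.2×10⁻⁴ K⁻¹
Layer 4 at 1.9 °C → α = 0.65×10⁻⁴ K⁻¹
0–47 m: 1.2 × 2.3×10⁻⁴ × 47 = 0.012972 m
Layer 2: 1.7×10⁻⁴ × 580 × 0.84 = 0.082824 m
Layer 3: 510 × 1.2×10⁻⁴ × 0.25 = 0.01530 m
Layer 4: 0.32 × 0.65×10⁻⁴ × 1800 = 0.03744 m
Δh = 0.012972 + 0.082824 + 0.01530 + 0.03744 = 0.148536 m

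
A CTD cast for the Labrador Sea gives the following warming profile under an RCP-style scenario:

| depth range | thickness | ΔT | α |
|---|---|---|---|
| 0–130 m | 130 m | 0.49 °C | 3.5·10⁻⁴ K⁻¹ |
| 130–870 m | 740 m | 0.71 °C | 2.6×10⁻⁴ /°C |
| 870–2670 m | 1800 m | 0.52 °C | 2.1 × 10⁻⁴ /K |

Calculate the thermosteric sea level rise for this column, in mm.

0–130 m: 0.49 × 130 × 3.5×10⁻⁴ = 0.022295 m
Layer 2: 2.6×10⁻⁴ × 0.71 × 740 = 0.136604 m
2.1×10⁻⁴ × 1800 × 0.52 = 0.19656 m
Δh = 0.022295 + 0.136604 + 0.19656 = 0.355459 m ≈ 360 mm

360 mm of thermosteric rise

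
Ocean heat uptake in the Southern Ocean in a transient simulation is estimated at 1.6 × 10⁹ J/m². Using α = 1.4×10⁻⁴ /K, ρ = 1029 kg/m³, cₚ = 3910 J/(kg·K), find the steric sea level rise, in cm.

about 5.57 cm

Δh = αQ/(ρcₚ) = 1.4×10⁻⁴ × 1.6×10⁹ / (1029 × 3910) ≈ 0.055674 m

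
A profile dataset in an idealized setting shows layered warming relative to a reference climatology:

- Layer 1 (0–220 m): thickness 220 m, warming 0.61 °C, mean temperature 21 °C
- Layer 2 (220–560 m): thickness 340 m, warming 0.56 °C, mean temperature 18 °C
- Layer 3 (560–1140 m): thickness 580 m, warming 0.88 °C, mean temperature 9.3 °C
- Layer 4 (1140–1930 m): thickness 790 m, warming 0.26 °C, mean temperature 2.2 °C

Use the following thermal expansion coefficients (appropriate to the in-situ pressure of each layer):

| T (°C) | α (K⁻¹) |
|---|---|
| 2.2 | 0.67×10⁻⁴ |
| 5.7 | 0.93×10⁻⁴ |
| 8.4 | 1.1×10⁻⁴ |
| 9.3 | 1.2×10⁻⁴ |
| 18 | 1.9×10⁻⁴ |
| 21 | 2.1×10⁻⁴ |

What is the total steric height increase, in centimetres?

Layer 1 at 21 °C → α = 2.1×10⁻⁴ K⁻¹
Layer 2 at 18 °C → α = 1.9×10⁻⁴ K⁻¹
Layer 3 at 9.3 °C → α = 1.2×10⁻⁴ K⁻¹
Layer 4 at 2.2 °C → α = 0.67×10⁻⁴ K⁻¹
Layer 1: 0.61 × 220 × 2.1×10⁻⁴ = 0.028182 m
220–560 m: 0.56 × 340 × 1.9×10⁻⁴ = 0.036176 m
580 × 1.2×10⁻⁴ × 0.88 = 0.061248 m
0.67×10⁻⁴ × 790 × 0.26 = 0.0137618 m
Δh = 0.028182 + 0.036176 + 0.061248 + 0.0137618 = 0.1393678 m ≈ 14 cm

Δh = 14 cm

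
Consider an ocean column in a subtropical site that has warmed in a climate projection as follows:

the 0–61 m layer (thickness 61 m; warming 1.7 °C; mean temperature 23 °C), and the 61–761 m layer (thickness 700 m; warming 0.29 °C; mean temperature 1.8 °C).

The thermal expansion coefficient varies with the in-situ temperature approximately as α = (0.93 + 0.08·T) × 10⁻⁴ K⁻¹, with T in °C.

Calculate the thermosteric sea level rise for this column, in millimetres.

Δh ≈ 51 mm

Layer 1: α = (0.93 + 0.08×23)×10⁻⁴ = 2.77×10⁻⁴ K⁻¹
Layer 2: α = (0.93 + 0.08×1.8)×10⁻⁴ = 1.074×10⁻⁴ K⁻¹
1.7 × 61 × 2.77×10⁻⁴ = 0.0287249 m
1.074×10⁻⁴ × 0.29 × 700 = 0.0218022 m
Δh = 0.0287249 + 0.0218022 = 0.0505271 m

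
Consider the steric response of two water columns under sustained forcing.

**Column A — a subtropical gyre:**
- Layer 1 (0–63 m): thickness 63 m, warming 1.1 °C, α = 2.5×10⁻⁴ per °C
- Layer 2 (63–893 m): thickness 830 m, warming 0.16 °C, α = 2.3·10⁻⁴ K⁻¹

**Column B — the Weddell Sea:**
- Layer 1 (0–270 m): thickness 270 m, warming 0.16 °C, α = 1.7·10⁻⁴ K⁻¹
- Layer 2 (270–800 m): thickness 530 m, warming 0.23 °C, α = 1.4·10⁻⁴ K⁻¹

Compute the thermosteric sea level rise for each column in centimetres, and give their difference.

A 63 × 2.5×10⁻⁴ × 1.1 = 0.017325 m
A Layer 2: 0.16 × 2.3×10⁻⁴ × 830 = 0.030544 m
A total: 0.047869 m
B Layer 1: 0.16 × 270 × 1.7×10⁻⁴ = 0.007344 m
B Layer 2: 1.4×10⁻⁴ × 530 × 0.23 = 0.017066 m
B total: 0.02441 m
Difference: 0.047869 − 0.02441 = 0.023459 m

Δh_A ≈ 4.79 cm, Δh_B ≈ 2.44 cm; difference ≈ 2.35 cm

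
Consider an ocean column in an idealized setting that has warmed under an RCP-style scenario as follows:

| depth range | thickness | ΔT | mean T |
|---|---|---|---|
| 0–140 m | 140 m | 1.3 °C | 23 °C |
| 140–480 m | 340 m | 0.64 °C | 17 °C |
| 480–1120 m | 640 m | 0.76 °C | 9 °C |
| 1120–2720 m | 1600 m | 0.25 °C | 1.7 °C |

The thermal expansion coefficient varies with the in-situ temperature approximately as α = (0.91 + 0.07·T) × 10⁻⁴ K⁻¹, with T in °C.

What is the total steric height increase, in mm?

Layer 1: α = (0.91 + 0.07×23)×10⁻⁴ = 2.52×10⁻⁴ K⁻¹
Layer 2: α = (0.91 + 0.07×17)×10⁻⁴ = 2.1×10⁻⁴ K⁻¹
Layer 3: α = (0.91 + 0.07×9)×10⁻⁴ = 1.54×10⁻⁴ K⁻¹
Layer 4: α = (0.91 + 0.07×1.7)×10⁻⁴ = 1.029×10⁻⁴ K⁻¹
2.52×10⁻⁴ × 140 × 1.3 = 0.045864 m
140–480 m: 340 × 0.64 × 2.1×10⁻⁴ = 0.045696 m
480–1120 m: 0.76 × 1.54×10⁻⁴ × 640 = 0.0749056 m
0.25 × 1.029×10⁻⁴ × 1600 = 0.04116 m
Δh = 0.045864 + 0.045696 + 0.0749056 + 0.04116 = 0.2076256 m

Δh = 208 mm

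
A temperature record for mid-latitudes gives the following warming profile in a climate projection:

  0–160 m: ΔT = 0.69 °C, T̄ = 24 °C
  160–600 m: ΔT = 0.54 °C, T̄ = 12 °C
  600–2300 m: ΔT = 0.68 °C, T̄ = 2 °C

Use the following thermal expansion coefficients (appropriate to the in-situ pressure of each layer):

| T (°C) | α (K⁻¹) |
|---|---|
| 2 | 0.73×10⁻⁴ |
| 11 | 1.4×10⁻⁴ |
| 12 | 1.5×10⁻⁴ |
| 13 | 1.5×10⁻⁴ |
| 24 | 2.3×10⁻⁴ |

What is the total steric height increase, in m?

about 0.15 m

Layer 1 at 24 °C → α = 2.3×10⁻⁴ K⁻¹
Layer 2 at 12 °C → α = 1.5×10⁻⁴ K⁻¹
Layer 3 at 2 °C → α = 0.73×10⁻⁴ K⁻¹
0–160 m: 0.69 × 2.3×10⁻⁴ × 160 = 0.025392 m
1.5×10⁻⁴ × 0.54 × 440 = 0.03564 m
Layer 3: 0.73×10⁻⁴ × 0.68 × 1700 = 0.084388 m
Δh = 0.025392 + 0.03564 + 0.084388 = 0.14542 m ≈ 0.15 m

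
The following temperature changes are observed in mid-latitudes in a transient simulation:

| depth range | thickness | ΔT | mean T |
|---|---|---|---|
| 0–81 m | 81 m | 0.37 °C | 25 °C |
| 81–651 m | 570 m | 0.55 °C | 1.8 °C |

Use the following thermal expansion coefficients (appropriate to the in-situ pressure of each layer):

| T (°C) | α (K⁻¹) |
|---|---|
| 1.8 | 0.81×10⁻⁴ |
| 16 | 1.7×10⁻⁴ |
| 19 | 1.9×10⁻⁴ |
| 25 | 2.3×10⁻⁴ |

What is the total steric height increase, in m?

Δh = 0.0323 m

Layer 1 at 25 °C → α = 2.3×10⁻⁴ K⁻¹
Layer 2 at 1.8 °C → α = 0.81×10⁻⁴ K⁻¹
Layer 1: 81 × 2.3×10⁻⁴ × 0.37 = 0.0068931 m
Layer 2: 0.81×10⁻⁴ × 0.55 × 570 = 0.0253935 m
Δh = 0.0068931 + 0.0253935 = 0.0322866 m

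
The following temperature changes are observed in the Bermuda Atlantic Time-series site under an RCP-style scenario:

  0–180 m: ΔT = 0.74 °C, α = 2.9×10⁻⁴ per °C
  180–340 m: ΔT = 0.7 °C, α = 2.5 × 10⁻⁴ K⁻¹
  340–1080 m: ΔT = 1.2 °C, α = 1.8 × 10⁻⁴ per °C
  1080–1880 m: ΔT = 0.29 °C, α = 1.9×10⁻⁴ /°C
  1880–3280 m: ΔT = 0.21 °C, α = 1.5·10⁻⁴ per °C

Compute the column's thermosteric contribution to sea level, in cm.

about 31 cm

0–180 m: 0.74 × 2.9×10⁻⁴ × 180 = 0.038628 m
180–340 m: 0.7 × 2.5×10⁻⁴ × 160 = 0.02800 m
1.8×10⁻⁴ × 1.2 × 740 = 0.15984 m
1080–1880 m: 0.29 × 1.9×10⁻⁴ × 800 = 0.04408 m
Layer 5: 1400 × 0.21 × 1.5×10⁻⁴ = 0.04410 m
Δh = 0.038628 + 0.02800 + 0.15984 + 0.04408 + 0.04410 = 0.314648 m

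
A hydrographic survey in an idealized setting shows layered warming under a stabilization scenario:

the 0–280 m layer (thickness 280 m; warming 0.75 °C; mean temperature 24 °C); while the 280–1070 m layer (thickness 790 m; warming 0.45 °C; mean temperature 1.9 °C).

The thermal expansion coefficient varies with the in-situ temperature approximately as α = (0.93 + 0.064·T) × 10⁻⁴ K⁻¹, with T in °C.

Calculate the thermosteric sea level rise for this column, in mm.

about 89 mm

Layer 1: α = (0.93 + 0.064×24)×10⁻⁴ = 2.466×10⁻⁴ K⁻¹
Layer 2: α = (0.93 + 0.064×1.9)×10⁻⁴ = 1.0516×10⁻⁴ K⁻¹
0–280 m: 0.75 × 280 × 2.466×10⁻⁴ = 0.051786 m
Layer 2: 790 × 1.0516×10⁻⁴ × 0.45 = 0.03738438 m
Δh = 0.051786 + 0.03738438 = 0.08917038 m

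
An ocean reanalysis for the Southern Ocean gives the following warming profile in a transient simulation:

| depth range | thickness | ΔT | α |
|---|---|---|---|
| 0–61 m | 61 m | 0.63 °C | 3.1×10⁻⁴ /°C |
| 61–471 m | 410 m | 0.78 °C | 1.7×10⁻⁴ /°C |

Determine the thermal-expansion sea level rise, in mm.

Layer 1: 61 × 0.63 × 3.1×10⁻⁴ = 0.0119133 m
Layer 2: 410 × 1.7×10⁻⁴ × 0.78 = 0.054366 m
Δh = 0.0119133 + 0.054366 = 0.0662793 m ≈ 66.3 mm

66.3 mm of thermosteric rise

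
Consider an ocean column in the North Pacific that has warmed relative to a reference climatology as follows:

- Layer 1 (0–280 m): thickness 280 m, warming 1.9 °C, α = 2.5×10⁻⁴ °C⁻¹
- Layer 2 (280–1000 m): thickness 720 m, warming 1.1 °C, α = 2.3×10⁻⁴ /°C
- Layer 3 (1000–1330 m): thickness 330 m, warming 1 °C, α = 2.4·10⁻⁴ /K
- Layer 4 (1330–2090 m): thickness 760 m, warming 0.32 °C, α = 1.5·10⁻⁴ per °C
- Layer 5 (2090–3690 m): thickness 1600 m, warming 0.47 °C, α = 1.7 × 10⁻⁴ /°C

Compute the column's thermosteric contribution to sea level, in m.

1.9 × 280 × 2.5×10⁻⁴ = 0.13300 m
280–1000 m: 720 × 2.3×10⁻⁴ × 1.1 = 0.18216 m
Layer 3: 330 × 1 × 2.4×10⁻⁴ = 0.07920 m
Layer 4: 1.5×10⁻⁴ × 760 × 0.32 = 0.03648 m
1600 × 1.7×10⁻⁴ × 0.47 = 0.12784 m
Δh = 0.13300 + 0.18216 + 0.07920 + 0.03648 + 0.12784 = 0.55868 m

Δh = 0.56 m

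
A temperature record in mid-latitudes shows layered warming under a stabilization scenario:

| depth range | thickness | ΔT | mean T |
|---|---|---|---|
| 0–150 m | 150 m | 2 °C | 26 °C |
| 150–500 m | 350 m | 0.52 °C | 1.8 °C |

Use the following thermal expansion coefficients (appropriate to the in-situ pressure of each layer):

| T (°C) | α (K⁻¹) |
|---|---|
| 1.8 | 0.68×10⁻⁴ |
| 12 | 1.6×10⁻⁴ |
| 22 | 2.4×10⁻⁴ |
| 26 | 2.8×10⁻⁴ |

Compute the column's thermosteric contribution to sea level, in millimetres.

Δh ≈ 96.4 mm

Layer 1 at 26 °C → α = 2.8×10⁻⁴ K⁻¹
Layer 2 at 1.8 °C → α = 0.68×10⁻⁴ K⁻¹
0–150 m: 2.8×10⁻⁴ × 150 × 2 = 0.08400 m
0.52 × 0.68×10⁻⁴ × 350 = 0.012376 m
Δh = 0.08400 + 0.012376 = 0.096376 m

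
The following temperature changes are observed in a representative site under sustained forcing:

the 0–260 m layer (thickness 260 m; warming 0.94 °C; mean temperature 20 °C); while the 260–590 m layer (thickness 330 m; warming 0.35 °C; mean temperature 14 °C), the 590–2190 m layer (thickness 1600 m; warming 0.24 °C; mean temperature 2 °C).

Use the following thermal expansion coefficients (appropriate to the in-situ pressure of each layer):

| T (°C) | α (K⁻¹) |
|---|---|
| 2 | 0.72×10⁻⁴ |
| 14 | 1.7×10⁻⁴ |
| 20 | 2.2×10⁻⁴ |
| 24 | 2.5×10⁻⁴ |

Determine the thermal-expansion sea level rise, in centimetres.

about 10 cm

Layer 1 at 20 °C → α = 2.2×10⁻⁴ K⁻¹
Layer 2 at 14 °C → α = 1.7×10⁻⁴ K⁻¹
Layer 3 at 2 °C → α = 0.72×10⁻⁴ K⁻¹
2.2×10⁻⁴ × 0.94 × 260 = 0.053768 m
0.35 × 330 × 1.7×10⁻⁴ = 0.019635 m
590–2190 m: 0.24 × 0.72×10⁻⁴ × 1600 = 0.027648 m
Δh = 0.053768 + 0.019635 + 0.027648 = 0.101051 m ≈ 10 cm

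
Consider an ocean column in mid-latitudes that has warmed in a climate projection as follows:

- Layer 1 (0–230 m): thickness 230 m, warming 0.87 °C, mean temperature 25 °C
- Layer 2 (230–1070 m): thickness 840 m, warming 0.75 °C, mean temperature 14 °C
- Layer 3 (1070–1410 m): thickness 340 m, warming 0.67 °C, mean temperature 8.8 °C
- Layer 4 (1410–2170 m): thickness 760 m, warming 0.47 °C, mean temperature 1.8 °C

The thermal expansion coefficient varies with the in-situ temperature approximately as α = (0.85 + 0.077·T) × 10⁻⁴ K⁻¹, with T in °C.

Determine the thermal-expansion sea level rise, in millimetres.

247 mm of thermosteric rise

Layer 1: α = (0.85 + 0.077×25)×10⁻⁴ = 2.775×10⁻⁴ K⁻¹
Layer 2: α = (0.85 + 0.077×14)×10⁻⁴ = 1.928×10⁻⁴ K⁻¹
Layer 3: α = (0.85 + 0.077×8.8)×10⁻⁴ = 1.5276×10⁻⁴ K⁻¹
Layer 4: α = (0.85 + 0.077×1.8)×10⁻⁴ = 0.9886×10⁻⁴ K⁻¹
0–230 m: 230 × 2.775×10⁻⁴ × 0.87 = 0.05552775 m
1.928×10⁻⁴ × 0.75 × 840 = 0.121464 m
0.67 × 1.5276×10⁻⁴ × 340 = 0.034798728 m
1410–2170 m: 760 × 0.47 × 0.9886×10⁻⁴ = 0.035312792 m
Δh = 0.05552775 + 0.121464 + 0.034798728 + 0.035312792 = 0.24710327 m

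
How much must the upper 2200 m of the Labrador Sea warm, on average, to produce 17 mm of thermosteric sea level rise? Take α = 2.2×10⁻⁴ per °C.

ΔT = Δh/(αH) = 0.017 / (2.2×10⁻⁴ × 2200) ≈ 0.03512 °C

0.0351 °C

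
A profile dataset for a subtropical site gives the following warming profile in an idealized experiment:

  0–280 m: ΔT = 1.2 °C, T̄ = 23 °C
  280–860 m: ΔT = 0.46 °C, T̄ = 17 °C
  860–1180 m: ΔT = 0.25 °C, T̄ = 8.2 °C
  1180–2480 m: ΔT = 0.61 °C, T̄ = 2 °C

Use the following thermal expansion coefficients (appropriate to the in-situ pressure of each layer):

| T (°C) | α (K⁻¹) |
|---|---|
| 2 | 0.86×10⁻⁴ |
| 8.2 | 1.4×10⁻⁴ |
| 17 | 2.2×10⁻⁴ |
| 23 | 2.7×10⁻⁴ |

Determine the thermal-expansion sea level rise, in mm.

Δh = 229 mm

Layer 1 at 23 °C → α = 2.7×10⁻⁴ K⁻¹
Layer 2 at 17 °C → α = 2.2×10⁻⁴ K⁻¹
Layer 3 at 8.2 °C → α = 1.4×10⁻⁴ K⁻¹
Layer 4 at 2 °C → α = 0.86×10⁻⁴ K⁻¹
1.2 × 280 × 2.7×10⁻⁴ = 0.09072 m
280–860 m: 580 × 2.2×10⁻⁴ × 0.46 = 0.058696 m
320 × 0.25 × 1.4×10⁻⁴ = 0.01120 m
Layer 4: 0.86×10⁻⁴ × 1300 × 0.61 = 0.068198 m
Δh = 0.09072 + 0.058696 + 0.01120 + 0.068198 = 0.228814 m ≈ 229 mm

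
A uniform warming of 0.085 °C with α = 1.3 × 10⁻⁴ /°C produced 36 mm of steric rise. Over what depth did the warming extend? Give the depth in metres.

H = Δh/(αΔT) = 0.036 / (1.3×10⁻⁴ × 0.085) ≈ 3258 m

3260 m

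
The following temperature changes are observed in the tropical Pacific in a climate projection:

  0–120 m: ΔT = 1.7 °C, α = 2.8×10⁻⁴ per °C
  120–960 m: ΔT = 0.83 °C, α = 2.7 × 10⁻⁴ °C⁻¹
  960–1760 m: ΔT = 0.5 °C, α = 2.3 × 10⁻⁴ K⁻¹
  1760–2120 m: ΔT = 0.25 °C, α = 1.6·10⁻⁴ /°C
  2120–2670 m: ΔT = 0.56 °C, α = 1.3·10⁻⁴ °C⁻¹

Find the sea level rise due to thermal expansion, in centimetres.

2.8×10⁻⁴ × 1.7 × 120 = 0.05712 m
840 × 0.83 × 2.7×10⁻⁴ = 0.188244 m
Layer 3: 0.5 × 800 × 2.3×10⁻⁴ = 0.09200 m
0.25 × 360 × 1.6×10⁻⁴ = 0.01440 m
2120–2670 m: 1.3×10⁻⁴ × 0.56 × 550 = 0.04004 m
Δh = 0.05712 + 0.188244 + 0.09200 + 0.01440 + 0.04004 = 0.391804 m

39.2 cm of thermosteric rise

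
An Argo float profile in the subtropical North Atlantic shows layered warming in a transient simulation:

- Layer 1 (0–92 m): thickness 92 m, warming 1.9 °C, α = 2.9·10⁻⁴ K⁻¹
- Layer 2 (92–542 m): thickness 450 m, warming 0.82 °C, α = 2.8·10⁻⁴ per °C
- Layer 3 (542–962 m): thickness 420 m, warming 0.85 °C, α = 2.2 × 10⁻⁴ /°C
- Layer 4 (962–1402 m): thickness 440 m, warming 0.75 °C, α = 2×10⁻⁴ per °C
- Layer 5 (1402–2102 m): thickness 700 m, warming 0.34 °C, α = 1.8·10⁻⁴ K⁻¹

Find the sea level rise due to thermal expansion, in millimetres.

0–92 m: 2.9×10⁻⁴ × 1.9 × 92 = 0.050692 m
Layer 2: 2.8×10⁻⁴ × 450 × 0.82 = 0.10332 m
Layer 3: 2.2×10⁻⁴ × 0.85 × 420 = 0.07854 m
962–1402 m: 440 × 2×10⁻⁴ × 0.75 = 0.06600 m
1402–2102 m: 1.8×10⁻⁴ × 0.34 × 700 = 0.04284 m
Δh = 0.050692 + 0.10332 + 0.07854 + 0.06600 + 0.04284 = 0.341392 m

Δh = 340 mm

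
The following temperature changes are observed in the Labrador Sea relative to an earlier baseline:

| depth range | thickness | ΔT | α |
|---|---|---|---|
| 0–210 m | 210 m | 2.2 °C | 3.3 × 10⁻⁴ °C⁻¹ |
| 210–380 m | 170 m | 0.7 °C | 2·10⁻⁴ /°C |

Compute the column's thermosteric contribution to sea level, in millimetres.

Layer 1: 210 × 3.3×10⁻⁴ × 2.2 = 0.15246 m
210–380 m: 2×10⁻⁴ × 170 × 0.7 = 0.02380 m
Δh = 0.15246 + 0.02380 = 0.17626 m ≈ 180 mm

180 mm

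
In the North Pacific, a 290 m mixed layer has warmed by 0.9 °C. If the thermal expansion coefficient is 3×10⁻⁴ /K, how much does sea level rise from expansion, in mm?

Δh = αΔT·H = 3×10⁻⁴ × 0.9 × 290 = 0.07830 m

about 78.3 mm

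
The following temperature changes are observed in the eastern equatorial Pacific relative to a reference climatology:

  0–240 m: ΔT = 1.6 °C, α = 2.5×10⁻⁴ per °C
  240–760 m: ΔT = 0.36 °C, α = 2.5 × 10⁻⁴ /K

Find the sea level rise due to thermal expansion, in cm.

2.5×10⁻⁴ × 240 × 1.6 = 0.09600 m
240–760 m: 2.5×10⁻⁴ × 0.36 × 520 = 0.04680 m
Δh = 0.09600 + 0.04680 = 0.14280 m

14.3 cm of thermosteric rise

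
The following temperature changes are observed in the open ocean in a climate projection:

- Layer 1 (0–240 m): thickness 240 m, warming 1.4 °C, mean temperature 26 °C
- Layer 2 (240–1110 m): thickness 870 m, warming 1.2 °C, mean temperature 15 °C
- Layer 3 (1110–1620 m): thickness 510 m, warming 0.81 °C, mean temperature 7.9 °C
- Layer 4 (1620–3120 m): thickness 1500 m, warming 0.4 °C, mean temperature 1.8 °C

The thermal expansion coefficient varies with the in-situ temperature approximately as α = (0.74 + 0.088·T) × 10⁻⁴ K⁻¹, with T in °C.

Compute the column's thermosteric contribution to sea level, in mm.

Layer 1: α = (0.74 + 0.088×26)×10⁻⁴ = 3.028×10⁻⁴ K⁻¹
Layer 2: α = (0.74 + 0.088×15)×10⁻⁴ = 2.06×10⁻⁴ K⁻¹
Layer 3: α = (0.74 + 0.088×7.9)×10⁻⁴ = 1.4352×10⁻⁴ K⁻¹
Layer 4: α = (0.74 + 0.088×1.8)×10⁻⁴ = 0.8984×10⁻⁴ K⁻¹
240 × 3.028×10⁻⁴ × 1.4 = 0.1017408 m
240–1110 m: 870 × 1.2 × 2.06×10⁻⁴ = 0.215064 m
1110–1620 m: 510 × 0.81 × 1.4352×10⁻⁴ = 0.059288112 m
Layer 4: 0.8984×10⁻⁴ × 0.4 × 1500 = 0.053904 m
Δh = 0.1017408 + 0.215064 + 0.059288112 + 0.053904 = 0.429996912 m

about 430 mm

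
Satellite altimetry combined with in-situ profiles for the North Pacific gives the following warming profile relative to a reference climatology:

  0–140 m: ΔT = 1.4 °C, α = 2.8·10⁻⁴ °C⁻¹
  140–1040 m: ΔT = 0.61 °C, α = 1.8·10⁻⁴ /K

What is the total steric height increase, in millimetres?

Layer 1: 1.4 × 140 × 2.8×10⁻⁴ = 0.05488 m
Layer 2: 900 × 0.61 × 1.8×10⁻⁴ = 0.09882 m
Δh = 0.05488 + 0.09882 = 0.15370 m

Δh ≈ 150 mm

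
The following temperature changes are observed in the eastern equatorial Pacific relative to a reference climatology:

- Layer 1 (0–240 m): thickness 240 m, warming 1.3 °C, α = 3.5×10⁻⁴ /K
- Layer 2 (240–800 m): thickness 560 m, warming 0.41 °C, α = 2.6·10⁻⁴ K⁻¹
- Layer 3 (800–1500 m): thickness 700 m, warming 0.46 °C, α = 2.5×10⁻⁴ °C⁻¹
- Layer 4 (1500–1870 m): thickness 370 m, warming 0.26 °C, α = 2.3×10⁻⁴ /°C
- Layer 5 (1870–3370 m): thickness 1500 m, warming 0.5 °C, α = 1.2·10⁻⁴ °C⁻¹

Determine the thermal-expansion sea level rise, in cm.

36 cm

0–240 m: 240 × 1.3 × 3.5×10⁻⁴ = 0.10920 m
Layer 2: 560 × 0.41 × 2.6×10⁻⁴ = 0.059696 m
700 × 0.46 × 2.5×10⁻⁴ = 0.08050 m
Layer 4: 2.3×10⁻⁴ × 0.26 × 370 = 0.022126 m
Layer 5: 0.5 × 1.2×10⁻⁴ × 1500 = 0.09000 m
Δh = 0.10920 + 0.059696 + 0.08050 + 0.022126 + 0.09000 = 0.361522 m ≈ 36 cm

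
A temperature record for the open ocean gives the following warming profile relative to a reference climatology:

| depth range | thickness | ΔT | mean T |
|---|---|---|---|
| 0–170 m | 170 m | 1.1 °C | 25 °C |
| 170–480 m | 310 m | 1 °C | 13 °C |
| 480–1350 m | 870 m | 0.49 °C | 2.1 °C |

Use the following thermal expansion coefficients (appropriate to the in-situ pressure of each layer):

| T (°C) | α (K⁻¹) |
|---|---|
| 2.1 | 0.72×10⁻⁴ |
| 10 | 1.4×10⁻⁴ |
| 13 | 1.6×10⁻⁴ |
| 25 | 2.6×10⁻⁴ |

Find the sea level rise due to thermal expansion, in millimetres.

Δh ≈ 129 mm

Layer 1 at 25 °C → α = 2.6×10⁻⁴ K⁻¹
Layer 2 at 13 °C → α = 1.6×10⁻⁴ K⁻¹
Layer 3 at 2.1 °C → α = 0.72×10⁻⁴ K⁻¹
1.1 × 170 × 2.6×10⁻⁴ = 0.04862 m
1 × 1.6×10⁻⁴ × 310 = 0.04960 m
0.49 × 870 × 0.72×10⁻⁴ = 0.0306936 m
Δh = 0.04862 + 0.04960 + 0.0306936 = 0.1289136 m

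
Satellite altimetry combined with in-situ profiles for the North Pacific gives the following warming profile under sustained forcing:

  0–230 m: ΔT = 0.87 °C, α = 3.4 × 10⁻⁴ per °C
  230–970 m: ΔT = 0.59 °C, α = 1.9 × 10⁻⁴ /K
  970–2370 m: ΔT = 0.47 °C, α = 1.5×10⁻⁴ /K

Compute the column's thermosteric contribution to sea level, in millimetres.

Δh = 250 mm

0–230 m: 230 × 3.4×10⁻⁴ × 0.87 = 0.068034 m
Layer 2: 0.59 × 740 × 1.9×10⁻⁴ = 0.082954 m
Layer 3: 1.5×10⁻⁴ × 1400 × 0.47 = 0.09870 m
Δh = 0.068034 + 0.082954 + 0.09870 = 0.249688 m ≈ 250 mm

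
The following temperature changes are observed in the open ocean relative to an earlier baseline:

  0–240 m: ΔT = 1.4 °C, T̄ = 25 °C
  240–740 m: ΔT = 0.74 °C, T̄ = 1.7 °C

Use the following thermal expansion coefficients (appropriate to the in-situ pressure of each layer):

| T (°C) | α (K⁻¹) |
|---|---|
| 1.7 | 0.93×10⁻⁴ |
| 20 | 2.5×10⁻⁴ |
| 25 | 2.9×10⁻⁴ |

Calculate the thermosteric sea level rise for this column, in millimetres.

132 mm

Layer 1 at 25 °C → α = 2.9×10⁻⁴ K⁻¹
Layer 2 at 1.7 °C → α = 0.93×10⁻⁴ K⁻¹
Layer 1: 2.9×10⁻⁴ × 240 × 1.4 = 0.09744 m
240–740 m: 500 × 0.74 × 0.93×10⁻⁴ = 0.03441 m
Δh = 0.09744 + 0.03441 = 0.13185 m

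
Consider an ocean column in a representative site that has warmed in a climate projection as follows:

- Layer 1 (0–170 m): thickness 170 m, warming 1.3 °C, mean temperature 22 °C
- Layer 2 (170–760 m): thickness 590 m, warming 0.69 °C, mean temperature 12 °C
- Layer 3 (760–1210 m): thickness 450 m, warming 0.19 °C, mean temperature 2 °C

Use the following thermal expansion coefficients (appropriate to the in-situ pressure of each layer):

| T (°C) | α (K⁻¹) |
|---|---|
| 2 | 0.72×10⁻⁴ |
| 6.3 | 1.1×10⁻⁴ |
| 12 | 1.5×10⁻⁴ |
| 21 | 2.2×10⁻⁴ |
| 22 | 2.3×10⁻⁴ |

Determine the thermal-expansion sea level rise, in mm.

Layer 1 at 22 °C → α = 2.3×10⁻⁴ K⁻¹
Layer 2 at 12 °C → α = 1.5×10⁻⁴ K⁻¹
Layer 3 at 2 °C → α = 0.72×10⁻⁴ K⁻¹
1.3 × 2.3×10⁻⁴ × 170 = 0.05083 m
Layer 2: 1.5×10⁻⁴ × 590 × 0.69 = 0.061065 m
Layer 3: 450 × 0.19 × 0.72×10⁻⁴ = 0.006156 m
Δh = 0.05083 + 0.061065 + 0.006156 = 0.118051 m

118 mm of thermosteric rise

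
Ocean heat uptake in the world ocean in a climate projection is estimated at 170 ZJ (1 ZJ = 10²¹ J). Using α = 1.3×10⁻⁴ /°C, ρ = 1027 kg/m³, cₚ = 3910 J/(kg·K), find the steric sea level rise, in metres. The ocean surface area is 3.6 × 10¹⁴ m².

Per unit area: Q = 170×10²¹ / (3.6×10¹⁴) ≈ 4.722×10⁸ J/m²
Δh = αQ/(ρcₚ) = 1.3×10⁻⁴ × 4.722×10⁸ / (1027 × 3910) ≈ 0.015287 m

Δh = 0.015 m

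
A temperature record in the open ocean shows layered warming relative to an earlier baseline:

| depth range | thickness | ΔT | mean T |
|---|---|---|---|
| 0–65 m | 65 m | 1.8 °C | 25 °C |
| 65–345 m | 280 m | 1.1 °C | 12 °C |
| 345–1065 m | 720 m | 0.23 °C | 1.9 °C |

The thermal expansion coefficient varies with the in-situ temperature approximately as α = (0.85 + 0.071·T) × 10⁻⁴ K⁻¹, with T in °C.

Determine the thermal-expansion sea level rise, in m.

about 0.0994 m

Layer 1: α = (0.85 + 0.071×25)×10⁻⁴ = 2.625×10⁻⁴ K⁻¹
Layer 2: α = (0.85 + 0.071×12)×10⁻⁴ = 1.702×10⁻⁴ K⁻¹
Layer 3: α = (0.85 + 0.071×1.9)×10⁻⁴ = 0.9849×10⁻⁴ K⁻¹
Layer 1: 1.8 × 2.625×10⁻⁴ × 65 = 0.0307125 m
280 × 1.1 × 1.702×10⁻⁴ = 0.0524216 m
Layer 3: 0.9849×10⁻⁴ × 720 × 0.23 = 0.016309944 m
Δh = 0.0307125 + 0.0524216 + 0.016309944 = 0.099444044 m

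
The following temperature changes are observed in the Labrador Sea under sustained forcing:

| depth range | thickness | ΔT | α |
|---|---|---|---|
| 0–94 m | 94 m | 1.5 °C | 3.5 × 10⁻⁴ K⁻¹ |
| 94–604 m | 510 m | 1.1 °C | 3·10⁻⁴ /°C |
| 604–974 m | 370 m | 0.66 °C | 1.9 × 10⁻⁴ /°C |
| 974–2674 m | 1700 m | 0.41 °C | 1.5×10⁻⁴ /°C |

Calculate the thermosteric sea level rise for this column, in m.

Layer 1: 3.5×10⁻⁴ × 94 × 1.5 = 0.04935 m
Layer 2: 1.1 × 3×10⁻⁴ × 510 = 0.16830 m
604–974 m: 1.9×10⁻⁴ × 0.66 × 370 = 0.046398 m
974–2674 m: 1.5×10⁻⁴ × 1700 × 0.41 = 0.10455 m
Δh = 0.04935 + 0.16830 + 0.046398 + 0.10455 = 0.368598 m

Δh ≈ 0.369 m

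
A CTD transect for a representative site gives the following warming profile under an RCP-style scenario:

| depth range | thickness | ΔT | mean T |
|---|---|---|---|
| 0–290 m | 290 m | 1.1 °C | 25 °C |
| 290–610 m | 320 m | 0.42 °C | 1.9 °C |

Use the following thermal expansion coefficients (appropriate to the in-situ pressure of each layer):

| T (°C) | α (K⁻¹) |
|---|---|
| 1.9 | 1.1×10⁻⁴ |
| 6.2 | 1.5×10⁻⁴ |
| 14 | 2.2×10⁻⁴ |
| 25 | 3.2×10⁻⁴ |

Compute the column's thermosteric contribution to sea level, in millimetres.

117 mm of thermosteric rise

Layer 1 at 25 °C → α = 3.2×10⁻⁴ K⁻¹
Layer 2 at 1.9 °C → α = 1.1×10⁻⁴ K⁻¹
3.2×10⁻⁴ × 290 × 1.1 = 0.10208 m
1.1×10⁻⁴ × 0.42 × 320 = 0.014784 m
Δh = 0.10208 + 0.014784 = 0.116864 m ≈ 117 mm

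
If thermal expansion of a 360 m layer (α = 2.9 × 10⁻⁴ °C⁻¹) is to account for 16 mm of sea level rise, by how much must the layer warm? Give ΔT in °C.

ΔT = Δh/(αH) = 0.016 / (2.9×10⁻⁴ × 360) ≈ 0.1533 °C

about 0.153 °C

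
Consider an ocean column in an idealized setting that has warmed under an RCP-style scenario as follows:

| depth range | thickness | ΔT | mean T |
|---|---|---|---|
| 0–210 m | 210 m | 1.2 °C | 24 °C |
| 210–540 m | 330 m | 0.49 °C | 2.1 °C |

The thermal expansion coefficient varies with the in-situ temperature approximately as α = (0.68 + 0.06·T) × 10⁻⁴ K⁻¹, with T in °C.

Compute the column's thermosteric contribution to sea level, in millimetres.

Layer 1: α = (0.68 + 0.06×24)×10⁻⁴ = 2.12×10⁻⁴ K⁻¹
Layer 2: α = (0.68 + 0.06×2.1)×10⁻⁴ = 0.806×10⁻⁴ K⁻¹
0–210 m: 210 × 2.12×10⁻⁴ × 1.2 = 0.053424 m
0.806×10⁻⁴ × 330 × 0.49 = 0.01303302 m
Δh = 0.053424 + 0.01303302 = 0.06645702 m ≈ 66.5 mm

Δh ≈ 66.5 mm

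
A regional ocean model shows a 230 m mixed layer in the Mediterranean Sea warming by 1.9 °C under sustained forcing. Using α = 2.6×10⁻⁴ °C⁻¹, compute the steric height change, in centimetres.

Δh = αΔT·H = 2.6×10⁻⁴ × 1.9 × 230 = 0.11362 m

11.4 cm of thermosteric rise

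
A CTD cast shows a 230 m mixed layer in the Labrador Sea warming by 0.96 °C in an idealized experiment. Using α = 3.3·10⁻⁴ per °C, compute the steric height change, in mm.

Δh = αΔT·H = 3.3×10⁻⁴ × 0.96 × 230 = 0.072864 m

72.9 mm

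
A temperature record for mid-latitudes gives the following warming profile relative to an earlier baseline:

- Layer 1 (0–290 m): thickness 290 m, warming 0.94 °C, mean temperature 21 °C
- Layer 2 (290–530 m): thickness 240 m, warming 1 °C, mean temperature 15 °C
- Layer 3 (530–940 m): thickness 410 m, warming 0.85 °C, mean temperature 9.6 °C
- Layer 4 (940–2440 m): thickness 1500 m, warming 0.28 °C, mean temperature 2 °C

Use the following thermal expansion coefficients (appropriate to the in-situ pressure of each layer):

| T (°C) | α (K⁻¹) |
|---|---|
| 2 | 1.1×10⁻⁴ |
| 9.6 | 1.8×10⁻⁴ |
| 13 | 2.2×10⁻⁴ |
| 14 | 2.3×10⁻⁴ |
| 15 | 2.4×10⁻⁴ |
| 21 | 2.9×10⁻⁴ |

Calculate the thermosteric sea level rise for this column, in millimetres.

Layer 1 at 21 °C → α = 2.9×10⁻⁴ K⁻¹
Layer 2 at 15 °C → α = 2.4×10⁻⁴ K⁻¹
Layer 3 at 9.6 °C → α = 1.8×10⁻⁴ K⁻¹
Layer 4 at 2 °C → α = 1.1×10⁻⁴ K⁻¹
0–290 m: 2.9×10⁻⁴ × 0.94 × 290 = 0.079054 m
240 × 1 × 2.4×10⁻⁴ = 0.05760 m
0.85 × 410 × 1.8×10⁻⁴ = 0.06273 m
Layer 4: 1500 × 0.28 × 1.1×10⁻⁴ = 0.04620 m
Δh = 0.079054 + 0.05760 + 0.06273 + 0.04620 = 0.245584 m ≈ 246 mm

Δh = 246 mm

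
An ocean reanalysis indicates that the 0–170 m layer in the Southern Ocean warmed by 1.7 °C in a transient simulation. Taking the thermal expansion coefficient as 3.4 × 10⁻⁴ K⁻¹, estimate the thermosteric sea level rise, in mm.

about 98.3 mm

Δh = αΔT·H = 3.4×10⁻⁴ × 1.7 × 170 = 0.09826 m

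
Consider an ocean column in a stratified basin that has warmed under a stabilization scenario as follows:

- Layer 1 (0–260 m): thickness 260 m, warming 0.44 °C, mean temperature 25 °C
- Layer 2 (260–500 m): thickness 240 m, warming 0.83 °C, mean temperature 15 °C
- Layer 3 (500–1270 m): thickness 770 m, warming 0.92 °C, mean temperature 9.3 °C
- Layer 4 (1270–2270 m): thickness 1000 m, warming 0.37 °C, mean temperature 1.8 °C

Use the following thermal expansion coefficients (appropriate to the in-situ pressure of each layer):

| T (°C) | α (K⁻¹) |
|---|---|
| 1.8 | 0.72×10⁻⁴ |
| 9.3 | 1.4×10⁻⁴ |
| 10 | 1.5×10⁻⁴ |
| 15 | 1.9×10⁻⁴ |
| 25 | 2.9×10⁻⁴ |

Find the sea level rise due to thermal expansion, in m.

Layer 1 at 25 °C → α = 2.9×10⁻⁴ K⁻¹
Layer 2 at 15 °C → α = 1.9×10⁻⁴ K⁻¹
Layer 3 at 9.3 °C → α = 1.4×10⁻⁴ K⁻¹
Layer 4 at 1.8 °C → α = 0.72×10⁻⁴ K⁻¹
0–260 m: 2.9×10⁻⁴ × 0.44 × 260 = 0.033176 m
260–500 m: 0.83 × 1.9×10⁻⁴ × 240 = 0.037848 m
500–1270 m: 770 × 1.4×10⁻⁴ × 0.92 = 0.099176 m
1270–2270 m: 0.72×10⁻⁴ × 1000 × 0.37 = 0.02664 m
Δh = 0.033176 + 0.037848 + 0.099176 + 0.02664 = 0.19684 m

Δh = 0.197 m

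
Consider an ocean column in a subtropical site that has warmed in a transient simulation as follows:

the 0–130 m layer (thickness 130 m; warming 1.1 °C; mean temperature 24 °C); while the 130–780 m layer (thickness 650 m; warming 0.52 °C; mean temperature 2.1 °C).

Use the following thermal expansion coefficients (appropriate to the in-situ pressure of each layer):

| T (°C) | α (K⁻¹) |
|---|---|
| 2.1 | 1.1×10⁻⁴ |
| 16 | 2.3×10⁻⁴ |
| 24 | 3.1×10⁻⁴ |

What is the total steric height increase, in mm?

about 81.5 mm

Layer 1 at 24 °C → α = 3.1×10⁻⁴ K⁻¹
Layer 2 at 2.1 °C → α = 1.1×10⁻⁴ K⁻¹
3.1×10⁻⁴ × 130 × 1.1 = 0.04433 m
130–780 m: 650 × 0.52 × 1.1×10⁻⁴ = 0.03718 m
Δh = 0.04433 + 0.03718 = 0.08151 m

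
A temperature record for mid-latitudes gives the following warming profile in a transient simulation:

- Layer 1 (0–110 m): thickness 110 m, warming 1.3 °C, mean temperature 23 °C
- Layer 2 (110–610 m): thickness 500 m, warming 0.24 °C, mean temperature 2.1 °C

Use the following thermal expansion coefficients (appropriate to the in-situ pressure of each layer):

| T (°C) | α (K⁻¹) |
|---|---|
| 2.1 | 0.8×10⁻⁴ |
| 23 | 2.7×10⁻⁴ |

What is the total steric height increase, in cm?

Layer 1 at 23 °C → α = 2.7×10⁻⁴ K⁻¹
Layer 2 at 2.1 °C → α = 0.8×10⁻⁴ K⁻¹
0–110 m: 110 × 2.7×10⁻⁴ × 1.3 = 0.03861 m
0.8×10⁻⁴ × 500 × 0.24 = 0.00960 m
Δh = 0.03861 + 0.00960 = 0.04821 m ≈ 4.82 cm

4.82 cm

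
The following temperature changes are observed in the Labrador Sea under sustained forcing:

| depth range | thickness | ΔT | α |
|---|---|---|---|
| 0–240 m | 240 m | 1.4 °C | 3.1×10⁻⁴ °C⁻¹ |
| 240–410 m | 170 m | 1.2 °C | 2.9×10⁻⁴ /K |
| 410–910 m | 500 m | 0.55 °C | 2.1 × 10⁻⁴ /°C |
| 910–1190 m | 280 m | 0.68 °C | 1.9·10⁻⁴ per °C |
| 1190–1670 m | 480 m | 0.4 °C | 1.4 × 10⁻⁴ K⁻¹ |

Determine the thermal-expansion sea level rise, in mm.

280 mm

0–240 m: 1.4 × 240 × 3.1×10⁻⁴ = 0.10416 m
2.9×10⁻⁴ × 1.2 × 170 = 0.05916 m
0.55 × 500 × 2.1×10⁻⁴ = 0.05775 m
910–1190 m: 1.9×10⁻⁴ × 0.68 × 280 = 0.036176 m
1190–1670 m: 1.4×10⁻⁴ × 480 × 0.4 = 0.02688 m
Δh = 0.10416 + 0.05916 + 0.05775 + 0.036176 + 0.02688 = 0.284126 m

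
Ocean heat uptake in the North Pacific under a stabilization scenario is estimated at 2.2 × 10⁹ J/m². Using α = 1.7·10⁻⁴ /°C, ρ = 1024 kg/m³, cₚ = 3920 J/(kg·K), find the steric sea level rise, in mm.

Δh = αQ/(ρcₚ) = 1.7×10⁻⁴ × 2.2×10⁹ / (1024 × 3920) ≈ 0.093172 m

Δh = 93.2 mm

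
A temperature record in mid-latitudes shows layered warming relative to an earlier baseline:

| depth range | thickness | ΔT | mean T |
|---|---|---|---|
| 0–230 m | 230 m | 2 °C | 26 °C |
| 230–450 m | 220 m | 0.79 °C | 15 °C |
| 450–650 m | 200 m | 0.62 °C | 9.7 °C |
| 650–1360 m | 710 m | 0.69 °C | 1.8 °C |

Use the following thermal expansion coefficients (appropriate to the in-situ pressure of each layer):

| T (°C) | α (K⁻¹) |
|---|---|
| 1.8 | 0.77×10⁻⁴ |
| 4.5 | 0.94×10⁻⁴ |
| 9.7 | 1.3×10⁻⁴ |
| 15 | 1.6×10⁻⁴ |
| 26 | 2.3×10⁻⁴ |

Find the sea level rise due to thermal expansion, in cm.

Layer 1 at 26 °C → α = 2.3×10⁻⁴ K⁻¹
Layer 2 at 15 °C → α = 1.6×10⁻⁴ K⁻¹
Layer 3 at 9.7 °C → α = 1.3×10⁻⁴ K⁻¹
Layer 4 at 1.8 °C → α = 0.77×10⁻⁴ K⁻¹
0–230 m: 2 × 230 × 2.3×10⁻⁴ = 0.10580 m
220 × 0.79 × 1.6×10⁻⁴ = 0.027808 m
Layer 3: 0.62 × 1.3×10⁻⁴ × 200 = 0.01612 m
650–1360 m: 0.69 × 0.77×10⁻⁴ × 710 = 0.0377223 m
Δh = 0.10580 + 0.027808 + 0.01612 + 0.0377223 = 0.1874503 m ≈ 19 cm

19 cm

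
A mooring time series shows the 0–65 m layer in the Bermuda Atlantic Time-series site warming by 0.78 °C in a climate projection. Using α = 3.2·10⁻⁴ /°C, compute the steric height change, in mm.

16.2 mm of thermosteric rise

Δh = αΔT·H = 3.2×10⁻⁴ × 0.78 × 65 = 0.016224 m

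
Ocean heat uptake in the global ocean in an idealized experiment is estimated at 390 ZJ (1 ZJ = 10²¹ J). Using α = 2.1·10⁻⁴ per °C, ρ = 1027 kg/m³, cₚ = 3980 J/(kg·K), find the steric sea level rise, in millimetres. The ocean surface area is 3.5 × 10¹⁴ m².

Per unit area: Q = 390×10²¹ / (3.5×10¹⁴) ≈ 1.114×10⁹ J/m²
Δh = αQ/(ρcₚ) = 2.1×10⁻⁴ × 1.114×10⁹ / (1027 × 3980) ≈ 0.057234 m

about 57.2 mm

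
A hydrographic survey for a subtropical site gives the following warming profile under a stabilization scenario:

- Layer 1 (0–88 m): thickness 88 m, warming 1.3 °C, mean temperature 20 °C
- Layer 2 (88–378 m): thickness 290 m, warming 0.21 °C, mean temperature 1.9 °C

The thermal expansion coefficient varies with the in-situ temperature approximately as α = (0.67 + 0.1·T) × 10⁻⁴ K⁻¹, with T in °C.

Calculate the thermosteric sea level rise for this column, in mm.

Layer 1: α = (0.67 + 0.1×20)×10⁻⁴ = 2.67×10⁻⁴ K⁻¹
Layer 2: α = (0.67 + 0.1×1.9)×10⁻⁴ = 0.86×10⁻⁴ K⁻¹
1.3 × 2.67×10⁻⁴ × 88 = 0.0305448 m
88–378 m: 0.86×10⁻⁴ × 0.21 × 290 = 0.0052374 m
Δh = 0.0305448 + 0.0052374 = 0.0357822 m ≈ 36 mm

about 36 mm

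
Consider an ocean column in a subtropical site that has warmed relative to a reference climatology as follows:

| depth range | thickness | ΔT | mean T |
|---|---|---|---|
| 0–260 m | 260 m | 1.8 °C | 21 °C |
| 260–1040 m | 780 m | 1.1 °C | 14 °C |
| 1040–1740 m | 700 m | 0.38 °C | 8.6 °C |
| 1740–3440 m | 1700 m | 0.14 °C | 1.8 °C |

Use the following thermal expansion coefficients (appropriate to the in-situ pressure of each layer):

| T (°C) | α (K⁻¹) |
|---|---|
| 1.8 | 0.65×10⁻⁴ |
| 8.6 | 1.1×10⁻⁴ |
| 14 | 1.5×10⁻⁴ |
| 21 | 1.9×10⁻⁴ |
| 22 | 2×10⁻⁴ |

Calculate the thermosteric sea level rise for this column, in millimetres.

260 mm

Layer 1 at 21 °C → α = 1.9×10⁻⁴ K⁻¹
Layer 2 at 14 °C → α = 1.5×10⁻⁴ K⁻¹
Layer 3 at 8.6 °C → α = 1.1×10⁻⁴ K⁻¹
Layer 4 at 1.8 °C → α = 0.65×10⁻⁴ K⁻¹
Layer 1: 1.9×10⁻⁴ × 1.8 × 260 = 0.08892 m
260–1040 m: 1.1 × 1.5×10⁻⁴ × 780 = 0.12870 m
Layer 3: 0.38 × 700 × 1.1×10⁻⁴ = 0.02926 m
Layer 4: 1700 × 0.14 × 0.65×10⁻⁴ = 0.01547 m
Δh = 0.08892 + 0.12870 + 0.02926 + 0.01547 = 0.26235 m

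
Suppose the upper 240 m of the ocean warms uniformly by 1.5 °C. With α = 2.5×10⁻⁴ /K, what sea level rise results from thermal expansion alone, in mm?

Δh = αΔT·H = 2.5×10⁻⁴ × 1.5 × 240 = 0.09000 m

Δh = 90 mm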